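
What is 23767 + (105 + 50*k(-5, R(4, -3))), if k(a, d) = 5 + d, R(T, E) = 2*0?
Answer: 24122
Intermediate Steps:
R(T, E) = 0
23767 + (105 + 50*k(-5, R(4, -3))) = 23767 + (105 + 50*(5 + 0)) = 23767 + (105 + 50*5) = 23767 + (105 + 250) = 23767 + 355 = 24122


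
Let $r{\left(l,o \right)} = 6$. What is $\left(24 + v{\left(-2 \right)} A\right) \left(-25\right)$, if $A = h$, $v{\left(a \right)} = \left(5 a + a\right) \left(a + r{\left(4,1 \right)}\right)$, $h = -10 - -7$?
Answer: $-4200$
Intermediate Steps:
$h = -3$ ($h = -10 + 7 = -3$)
$v{\left(a \right)} = 6 a \left(6 + a\right)$ ($v{\left(a \right)} = \left(5 a + a\right) \left(a + 6\right) = 6 a \left(6 + a\right)$)
$A = -3$
$\left(24 + v{\left(-2 \right)} A\right) \left(-25\right) = \left(24 + 6 \left(-2\right) \left(6 - 2\right) \left(-3\right)\right) \left(-25\right) = \left(24 + 6 \left(-2\right) 4 \left(-3\right)\right) \left(-25\right) = \left(24 - -144\right) \left(-25\right) = \left(24 + 144\right) \left(-25\right) = 168 \left(-25\right) = -4200$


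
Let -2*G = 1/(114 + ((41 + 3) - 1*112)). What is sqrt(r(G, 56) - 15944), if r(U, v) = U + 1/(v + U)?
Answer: I*sqrt(895150087367655)/236946 ≈ 126.27*I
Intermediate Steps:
G = -1/92 (G = -1/(2*(114 + ((41 + 3) - 1*112))) = -1/(2*(114 + (44 - 112))) = -1/(2*(114 - 68)) = -1/2/46 = -1/2*1/46 = -1/92 ≈ -0.010870)
r(U, v) = U + 1/(U + v)
sqrt(r(G, 56) - 15944) = sqrt((1 + (-1/92)**2 - 1/92*56)/(-1/92 + 56) - 15944) = sqrt((1 + 1/8464 - 14/23)/(5151/92) - 15944) = sqrt((92/5151)*(3313/8464) - 15944) = sqrt(3313/473892 - 15944) = sqrt(-7555730735/473892) = I*sqrt(895150087367655)/236946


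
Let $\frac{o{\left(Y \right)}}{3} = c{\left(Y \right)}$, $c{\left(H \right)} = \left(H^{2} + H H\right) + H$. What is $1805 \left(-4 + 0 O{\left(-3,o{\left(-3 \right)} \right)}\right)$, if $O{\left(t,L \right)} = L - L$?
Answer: $-7220$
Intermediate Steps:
$c{\left(H \right)} = H + 2 H^{2}$ ($c{\left(H \right)} = \left(H^{2} + H^{2}\right) + H = 2 H^{2} + H = H + 2 H^{2}$)
$o{\left(Y \right)} = 3 Y \left(1 + 2 Y\right)$
$O{\left(t,L \right)} = 0$
$1805 \left(-4 + 0 O{\left(-3,o{\left(-3 \right)} \right)}\right) = 1805 \left(-4 + 0 \cdot 0\right) = 1805 \left(-4 + 0\right) = 1805 \left(-4\right) = -7220$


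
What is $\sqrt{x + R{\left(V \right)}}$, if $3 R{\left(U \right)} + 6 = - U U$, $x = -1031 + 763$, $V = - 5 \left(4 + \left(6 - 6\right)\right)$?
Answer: $\frac{11 i \sqrt{30}}{3} \approx 20.083 i$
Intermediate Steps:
$V = -20$ ($V = - 5 \left(4 + \left(6 - 6\right)\right) = - 5 \left(4 + 0\right) = \left(-5\right) 4 = -20$)
$x = -268$
$R{\left(U \right)} = -2 - \frac{U^{2}}{3}$ ($R{\left(U \right)} = -2 + \frac{- U U}{3} = -2 + \frac{\left(-1\right) U^{2}}{3} = -2 - \frac{U^{2}}{3}$)
$\sqrt{x + R{\left(V \right)}} = \sqrt{-268 - \left(2 + \frac{\left(-20\right)^{2}}{3}\right)} = \sqrt{-268 - \frac{406}{3}} = \sqrt{- \frac{1210}{3}} = \frac{11 i \sqrt{30}}{3}$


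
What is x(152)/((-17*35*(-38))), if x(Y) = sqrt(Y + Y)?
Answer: 2*sqrt(19)/11305 ≈ 0.00077115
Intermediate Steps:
x(Y) = sqrt(2)*sqrt(Y) (x(Y) = sqrt(2*Y) = sqrt(2)*sqrt(Y))
x(152)/((-17*35*(-38))) = (sqrt(2)*sqrt(152))/((-17*35*(-38))) = (sqrt(2)*(2*sqrt(38)))/((-595*(-38))) = (4*sqrt(19))/22610 = (4*sqrt(19))*(1/22610) = 2*sqrt(19)/11305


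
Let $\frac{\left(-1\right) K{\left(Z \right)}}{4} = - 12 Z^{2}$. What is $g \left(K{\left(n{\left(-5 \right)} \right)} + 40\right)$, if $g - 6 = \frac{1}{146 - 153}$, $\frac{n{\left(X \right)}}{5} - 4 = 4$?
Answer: $\frac{3150440}{7} \approx 4.5006 \cdot 10^{5}$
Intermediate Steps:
$n{\left(X \right)} = 40$ ($n{\left(X \right)} = 20 + 5 \cdot 4 = 20 + 20 = 40$)
$g = \frac{41}{7}$ ($g = 6 + \frac{1}{146 - 153} = 6 + \frac{1}{-7} = 6 - \frac{1}{7} = \frac{41}{7} \approx 5.8571$)
$K{\left(Z \right)} = 48 Z^{2}$ ($K{\left(Z \right)} = - 4 \left(- 12 Z^{2}\right) = 48 Z^{2}$)
$g \left(K{\left(n{\left(-5 \right)} \right)} + 40\right) = \frac{41 \left(48 \cdot 40^{2} + 40\right)}{7} = \frac{41 \left(48 \cdot 1600 + 40\right)}{7} = \frac{41 \left(76800 + 40\right)}{7} = \frac{41}{7} \cdot 76840 = \frac{3150440}{7}$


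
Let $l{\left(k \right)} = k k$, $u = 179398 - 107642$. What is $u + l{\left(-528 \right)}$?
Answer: $350540$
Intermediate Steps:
$u = 71756$
$l{\left(k \right)} = k^{2}$
$u + l{\left(-528 \right)} = 71756 + \left(-528\right)^{2} = 71756 + 278784 = 350540$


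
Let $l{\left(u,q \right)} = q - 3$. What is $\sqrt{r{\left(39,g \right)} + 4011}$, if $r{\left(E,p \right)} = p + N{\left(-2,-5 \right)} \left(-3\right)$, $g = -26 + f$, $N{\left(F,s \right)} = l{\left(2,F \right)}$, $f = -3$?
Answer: $\sqrt{3997} \approx 63.222$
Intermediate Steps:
$l{\left(u,q \right)} = -3 + q$
$N{\left(F,s \right)} = -3 + F$
$g = -29$ ($g = -26 - 3 = -29$)
$r{\left(E,p \right)} = 15 + p$ ($r{\left(E,p \right)} = p + \left(-3 - 2\right) \left(-3\right) = p - -15 = p + 15 = 15 + p$)
$\sqrt{r{\left(39,g \right)} + 4011} = \sqrt{\left(15 - 29\right) + 4011} = \sqrt{-14 + 4011} = \sqrt{3997}$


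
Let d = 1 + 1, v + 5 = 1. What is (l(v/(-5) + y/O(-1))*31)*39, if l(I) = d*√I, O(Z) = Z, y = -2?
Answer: 2418*√70/5 ≈ 4046.1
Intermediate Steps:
v = -4 (v = -5 + 1 = -4)
d = 2
l(I) = 2*√I
(l(v/(-5) + y/O(-1))*31)*39 = ((2*√(-4/(-5) - 2/(-1)))*31)*39 = ((2*√(-4*(-⅕) - 2*(-1)))*31)*39 = ((2*√(⅘ + 2))*31)*39 = ((2*√(14/5))*31)*39 = ((2*(√70/5))*31)*39 = ((2*√70/5)*31)*39 = (62*√70/5)*39 = 2418*√70/5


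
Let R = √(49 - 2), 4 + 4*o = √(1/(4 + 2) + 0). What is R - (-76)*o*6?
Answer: -456 + √47 + 19*√6 ≈ -402.60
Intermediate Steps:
o = -1 + √6/24 (o = -1 + √(1/(4 + 2) + 0)/4 = -1 + √(1/6 + 0)/4 = -1 + √(⅙ + 0)/4 = -1 + √(⅙)/4 = -1 + (√6/6)/4 = -1 + √6/24 ≈ -0.89794)
R = √47 ≈ 6.8557
R - (-76)*o*6 = √47 - (-76)*(-1 + √6/24)*6 = √47 - (-76)*(-6 + √6/4) = √47 - (456 - 19*√6) = √47 + (-456 + 19*√6) = -456 + √47 + 19*√6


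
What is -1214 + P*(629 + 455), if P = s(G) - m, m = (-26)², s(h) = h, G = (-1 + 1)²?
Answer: -733998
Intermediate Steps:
G = 0 (G = 0² = 0)
m = 676
P = -676 (P = 0 - 1*676 = 0 - 676 = -676)
-1214 + P*(629 + 455) = -1214 - 676*(629 + 455) = -1214 - 676*1084 = -1214 - 732784 = -733998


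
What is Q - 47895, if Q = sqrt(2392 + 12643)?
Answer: -47895 + sqrt(15035) ≈ -47772.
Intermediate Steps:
Q = sqrt(15035) ≈ 122.62
Q - 47895 = sqrt(15035) - 47895 = -47895 + sqrt(15035)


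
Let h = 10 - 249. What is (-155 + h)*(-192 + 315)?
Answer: -48462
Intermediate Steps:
h = -239
(-155 + h)*(-192 + 315) = (-155 - 239)*(-192 + 315) = -394*123 = -48462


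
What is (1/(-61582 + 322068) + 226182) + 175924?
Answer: 104742983517/260486 ≈ 4.0211e+5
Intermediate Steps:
(1/(-61582 + 322068) + 226182) + 175924 = (1/260486 + 226182) + 175924 = 58917244453/260486 + 175924 = 104742983517/260486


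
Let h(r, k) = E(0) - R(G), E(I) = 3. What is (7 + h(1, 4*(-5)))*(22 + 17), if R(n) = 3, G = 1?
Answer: 273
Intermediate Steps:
h(r, k) = 0 (h(r, k) = 3 - 1*3 = 3 - 3 = 0)
(7 + h(1, 4*(-5)))*(22 + 17) = (7 + 0)*(22 + 17) = 7*39 = 273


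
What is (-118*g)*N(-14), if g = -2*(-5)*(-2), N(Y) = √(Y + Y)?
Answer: 4720*I*√7 ≈ 12488.0*I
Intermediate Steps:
N(Y) = √2*√Y (N(Y) = √(2*Y) = √2*√Y)
g = -20 (g = 10*(-2) = -20)
(-118*g)*N(-14) = (-118*(-20))*(√2*√(-14)) = 2360*(√2*(I*√14)) = 2360*(2*I*√7) = 4720*I*√7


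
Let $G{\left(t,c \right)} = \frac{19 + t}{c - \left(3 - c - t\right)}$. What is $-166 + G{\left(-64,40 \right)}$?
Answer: $- \frac{2203}{13} \approx -169.46$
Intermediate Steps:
$G{\left(t,c \right)} = \frac{19 + t}{-3 + t + 2 c}$ ($G{\left(t,c \right)} = \frac{19 + t}{c + \left(t + \left(-3 + c\right)\right)} = \frac{19 + t}{c + \left(-3 + c + t\right)} = \frac{19 + t}{-3 + t + 2 c}$)
$-166 + G{\left(-64,40 \right)} = -166 + \frac{19 - 64}{-3 - 64 + 2 \cdot 40} = -166 + \frac{1}{-3 - 64 + 80} \left(-45\right) = -166 + \frac{1}{13} \left(-45\right) = -166 - \frac{45}{13} = - \frac{2203}{13}$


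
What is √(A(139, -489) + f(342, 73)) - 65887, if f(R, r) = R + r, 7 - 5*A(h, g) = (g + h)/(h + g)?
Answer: -65887 + √10405/5 ≈ -65867.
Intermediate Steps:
A(h, g) = 6/5 (A(h, g) = 7/5 - (g + h)/(5*(h + g)) = 7/5 - (g + h)/(5*(g + h)) = 7/5 - ⅕*1 = 7/5 - ⅕ = 6/5)
√(A(139, -489) + f(342, 73)) - 65887 = √(6/5 + (342 + 73)) - 65887 = √(6/5 + 415) - 65887 = √(2081/5) - 65887 = √10405/5 - 65887 = -65887 + √10405/5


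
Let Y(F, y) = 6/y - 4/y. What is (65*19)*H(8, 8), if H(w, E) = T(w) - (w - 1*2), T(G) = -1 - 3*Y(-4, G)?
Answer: -38285/4 ≈ -9571.3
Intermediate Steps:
Y(F, y) = 2/y
T(G) = -1 - 6/G
H(w, E) = 2 - w + (-6 - w)/w (H(w, E) = (-6 - w)/w - (w - 1*2) = (-6 - w)/w - (w - 2) = (-6 - w)/w - (-2 + w) = (-6 - w)/w + (2 - w) = 2 - w + (-6 - w)/w)
(65*19)*H(8, 8) = (65*19)*(1 - 1*8 - 6/8) = 1235*(1 - 8 - 6*⅛) = 1235*(1 - 8 - ¾) = 1235*(-31/4) = -38285/4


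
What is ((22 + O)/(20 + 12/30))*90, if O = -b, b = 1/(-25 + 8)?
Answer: 28125/289 ≈ 97.318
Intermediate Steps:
b = -1/17 (b = 1/(-17) = -1/17 ≈ -0.058824)
O = 1/17 (O = -1*(-1/17) = 1/17 ≈ 0.058824)
((22 + O)/(20 + 12/30))*90 = ((22 + 1/17)/(20 + 12/30))*90 = (375/(17*(20 + 12*(1/30))))*90 = (375/(17*(20 + 2/5)))*90 = (375/(17*(102/5)))*90 = ((375/17)*(5/102))*90 = (625/578)*90 = 28125/289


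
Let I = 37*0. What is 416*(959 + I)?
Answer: 398944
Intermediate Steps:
I = 0
416*(959 + I) = 416*(959 + 0) = 416*959 = 398944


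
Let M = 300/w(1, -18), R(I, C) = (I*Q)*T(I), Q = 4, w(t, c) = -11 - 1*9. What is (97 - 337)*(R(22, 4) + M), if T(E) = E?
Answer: -461040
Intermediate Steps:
w(t, c) = -20 (w(t, c) = -11 - 9 = -20)
R(I, C) = 4*I² (R(I, C) = (I*4)*I = (4*I)*I = 4*I²)
M = -15 (M = 300/(-20) = 300*(-1/20) = -15)
(97 - 337)*(R(22, 4) + M) = (97 - 337)*(4*22² - 15) = -240*(4*484 - 15) = -240*(1936 - 15) = -240*1921 = -461040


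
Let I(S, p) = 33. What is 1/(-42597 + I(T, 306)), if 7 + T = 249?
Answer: -1/42564 ≈ -2.3494e-5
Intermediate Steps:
T = 242 (T = -7 + 249 = 242)
1/(-42597 + I(T, 306)) = 1/(-42597 + 33) = 1/(-42564) = -1/42564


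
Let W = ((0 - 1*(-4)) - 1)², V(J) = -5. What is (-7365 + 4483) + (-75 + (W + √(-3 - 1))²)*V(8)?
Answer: -2892 - 180*I ≈ -2892.0 - 180.0*I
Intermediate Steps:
W = 9 (W = ((0 + 4) - 1)² = (4 - 1)² = 3² = 9)
(-7365 + 4483) + (-75 + (W + √(-3 - 1))²)*V(8) = (-7365 + 4483) + (-75 + (9 + √(-3 - 1))²)*(-5) = -2882 + (-75 + (9 + √(-4))²)*(-5) = -2882 + (-75 + (9 + 2*I)²)*(-5) = -2882 + (375 - 5*(9 + 2*I)²) = -2507 - 5*(9 + 2*I)²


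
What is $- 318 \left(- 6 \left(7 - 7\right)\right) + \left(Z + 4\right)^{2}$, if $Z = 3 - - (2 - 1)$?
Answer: $64$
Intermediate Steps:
$Z = 4$ ($Z = 3 - \left(-1\right) 1 = 3 - -1 = 3 + 1 = 4$)
$- 318 \left(- 6 \left(7 - 7\right)\right) + \left(Z + 4\right)^{2} = - 318 \left(- 6 \left(7 - 7\right)\right) + \left(4 + 4\right)^{2} = - 318 \left(\left(-6\right) 0\right) + 8^{2} = \left(-318\right) 0 + 64 = 0 + 64 = 64$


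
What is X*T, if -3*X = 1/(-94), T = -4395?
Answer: -1465/94 ≈ -15.585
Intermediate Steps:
X = 1/282 (X = -⅓/(-94) = -⅓*(-1/94) = 1/282 ≈ 0.0035461)
X*T = (1/282)*(-4395) = -1465/94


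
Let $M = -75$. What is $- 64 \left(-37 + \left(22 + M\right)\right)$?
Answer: $5760$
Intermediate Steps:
$- 64 \left(-37 + \left(22 + M\right)\right) = - 64 \left(-37 + \left(22 - 75\right)\right) = - 64 \left(-37 - 53\right) = \left(-64\right) \left(-90\right) = 5760$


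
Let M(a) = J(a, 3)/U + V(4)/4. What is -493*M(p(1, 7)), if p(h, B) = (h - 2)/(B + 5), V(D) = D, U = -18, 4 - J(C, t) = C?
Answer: -82331/216 ≈ -381.16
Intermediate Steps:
J(C, t) = 4 - C
p(h, B) = (-2 + h)/(5 + B)
M(a) = 7/9 + a/18 (M(a) = (4 - a)/(-18) + 4/4 = (4 - a)*(-1/18) + 4*(¼) = (-2/9 + a/18) + 1 = 7/9 + a/18)
-493*M(p(1, 7)) = -493*(7/9 + ((-2 + 1)/(5 + 7))/18) = -493*(7/9 + (-1/12)/18) = -493*(7/9 + ((1/12)*(-1))/18) = -493*(7/9 + (1/18)*(-1/12)) = -493*(7/9 - 1/216) = -493*167/216 = -82331/216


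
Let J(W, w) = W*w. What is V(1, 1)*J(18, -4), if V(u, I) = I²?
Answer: -72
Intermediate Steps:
V(1, 1)*J(18, -4) = 1²*(18*(-4)) = 1*(-72) = -72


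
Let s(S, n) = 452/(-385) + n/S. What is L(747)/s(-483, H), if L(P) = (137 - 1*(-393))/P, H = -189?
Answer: -4693150/5177457 ≈ -0.90646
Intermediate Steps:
L(P) = 530/P (L(P) = (137 + 393)/P = 530/P)
s(S, n) = -452/385 + n/S (s(S, n) = 452*(-1/385) + n/S = -452/385 + n/S)
L(747)/s(-483, H) = (530/747)/(-452/385 - 189/(-483)) = (530*(1/747))/(-452/385 - 189*(-1/483)) = 530/(747*(-452/385 + 9/23)) = 530/(747*(-6931/8855)) = (530/747)*(-8855/6931) = -4693150/5177457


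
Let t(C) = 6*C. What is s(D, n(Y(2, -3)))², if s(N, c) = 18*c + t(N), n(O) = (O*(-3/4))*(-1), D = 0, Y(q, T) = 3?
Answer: 6561/4 ≈ 1640.3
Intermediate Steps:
n(O) = 3*O/4 (n(O) = (O*(-3*¼))*(-1) = (O*(-¾))*(-1) = -3*O/4*(-1) = 3*O/4)
s(N, c) = 6*N + 18*c (s(N, c) = 18*c + 6*N = 6*N + 18*c)
s(D, n(Y(2, -3)))² = (6*0 + 18*((¾)*3))² = (0 + 18*(9/4))² = (0 + 81/2)² = (81/2)² = 6561/4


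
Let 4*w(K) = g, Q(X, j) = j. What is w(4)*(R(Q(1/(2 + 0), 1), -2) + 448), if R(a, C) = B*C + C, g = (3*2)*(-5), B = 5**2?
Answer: -2970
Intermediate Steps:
B = 25
g = -30 (g = 6*(-5) = -30)
R(a, C) = 26*C (R(a, C) = 25*C + C = 26*C)
w(K) = -15/2 (w(K) = (1/4)*(-30) = -15/2)
w(4)*(R(Q(1/(2 + 0), 1), -2) + 448) = -15*(26*(-2) + 448)/2 = -15*(-52 + 448)/2 = -15/2*396 = -2970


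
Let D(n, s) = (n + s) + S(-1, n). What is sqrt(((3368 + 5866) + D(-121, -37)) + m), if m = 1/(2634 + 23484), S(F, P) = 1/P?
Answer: sqrt(83237070994162)/95766 ≈ 95.268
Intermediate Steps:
D(n, s) = n + s + 1/n (D(n, s) = (n + s) + 1/n = n + s + 1/n)
m = 1/26118 ≈ 3.8288e-5
sqrt(((3368 + 5866) + D(-121, -37)) + m) = sqrt(((3368 + 5866) + (-121 - 37 + 1/(-121))) + 1/26118) = sqrt((9234 + (-121 - 37 - 1/121)) + 1/26118) = sqrt((9234 - 19119/121) + 1/26118) = sqrt(1098195/121 + 1/26118) = sqrt(28682657131/3160278) = sqrt(83237070994162)/95766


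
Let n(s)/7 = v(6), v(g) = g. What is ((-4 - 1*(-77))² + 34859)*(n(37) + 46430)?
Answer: 1867616736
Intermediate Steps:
n(s) = 42 (n(s) = 7*6 = 42)
((-4 - 1*(-77))² + 34859)*(n(37) + 46430) = ((-4 - 1*(-77))² + 34859)*(42 + 46430) = ((-4 + 77)² + 34859)*46472 = (73² + 34859)*46472 = (5329 + 34859)*46472 = 40188*46472 = 1867616736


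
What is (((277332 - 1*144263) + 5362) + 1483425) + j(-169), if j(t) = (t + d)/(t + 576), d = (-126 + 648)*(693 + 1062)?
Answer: 661011333/407 ≈ 1.6241e+6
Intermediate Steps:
d = 916110 (d = 522*1755 = 916110)
j(t) = (916110 + t)/(576 + t) (j(t) = (t + 916110)/(t + 576) = (916110 + t)/(576 + t))
(((277332 - 1*144263) + 5362) + 1483425) + j(-169) = (((277332 - 1*144263) + 5362) + 1483425) + (916110 - 169)/(576 - 169) = (((277332 - 144263) + 5362) + 1483425) + 915941/407 = ((133069 + 5362) + 1483425) + (1/407)*915941 = (138431 + 1483425) + 915941/407 = 1621856 + 915941/407 = 661011333/407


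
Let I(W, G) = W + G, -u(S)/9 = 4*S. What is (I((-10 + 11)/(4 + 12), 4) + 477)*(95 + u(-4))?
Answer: 1839583/16 ≈ 1.1497e+5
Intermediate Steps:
u(S) = -36*S
I(W, G) = G + W
(I((-10 + 11)/(4 + 12), 4) + 477)*(95 + u(-4)) = ((4 + (-10 + 11)/(4 + 12)) + 477)*(95 - 36*(-4)) = ((4 + 1/16) + 477)*(95 + 144) = ((4 + 1*(1/16)) + 477)*239 = ((4 + 1/16) + 477)*239 = (65/16 + 477)*239 = (7697/16)*239 = 1839583/16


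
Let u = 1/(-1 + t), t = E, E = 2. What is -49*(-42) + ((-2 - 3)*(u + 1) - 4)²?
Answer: 2254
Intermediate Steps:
t = 2
u = 1 (u = 1/(-1 + 2) = 1/1 = 1)
-49*(-42) + ((-2 - 3)*(u + 1) - 4)² = -49*(-42) + ((-2 - 3)*(1 + 1) - 4)² = 2058 + (-5*2 - 4)² = 2058 + (-10 - 4)² = 2058 + (-14)² = 2058 + 196 = 2254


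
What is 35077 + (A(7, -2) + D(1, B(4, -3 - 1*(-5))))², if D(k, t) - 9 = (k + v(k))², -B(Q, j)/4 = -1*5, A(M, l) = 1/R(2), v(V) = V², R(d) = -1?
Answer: 35221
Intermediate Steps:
A(M, l) = -1 (A(M, l) = 1/(-1) = -1)
B(Q, j) = 20 (B(Q, j) = -(-4)*5 = -4*(-5) = 20)
D(k, t) = 9 + (k + k²)²
35077 + (A(7, -2) + D(1, B(4, -3 - 1*(-5))))² = 35077 + (-1 + (9 + 1²*(1 + 1)²))² = 35077 + (-1 + (9 + 1*2²))² = 35077 + (-1 + (9 + 1*4))² = 35077 + (-1 + (9 + 4))² = 35077 + (-1 + 13)² = 35077 + 12² = 35077 + 144 = 35221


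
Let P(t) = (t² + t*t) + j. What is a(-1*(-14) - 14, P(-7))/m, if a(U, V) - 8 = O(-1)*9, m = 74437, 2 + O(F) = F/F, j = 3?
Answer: -1/74437 ≈ -1.3434e-5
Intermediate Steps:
O(F) = -1 (O(F) = -2 + F/F = -2 + 1 = -1)
P(t) = 3 + 2*t² (P(t) = (t² + t*t) + 3 = (t² + t²) + 3 = 2*t² + 3 = 3 + 2*t²)
a(U, V) = -1 (a(U, V) = 8 - 1*9 = 8 - 9 = -1)
a(-1*(-14) - 14, P(-7))/m = -1/74437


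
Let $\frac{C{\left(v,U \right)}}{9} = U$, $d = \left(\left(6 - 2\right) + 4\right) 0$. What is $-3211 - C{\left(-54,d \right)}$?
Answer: $-3211$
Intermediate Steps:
$d = 0$ ($d = \left(\left(6 - 2\right) + 4\right) 0 = \left(4 + 4\right) 0 = 8 \cdot 0 = 0$)
$C{\left(v,U \right)} = 9 U$
$-3211 - C{\left(-54,d \right)} = -3211 - 9 \cdot 0 = -3211 - 0 = -3211 + 0 = -3211$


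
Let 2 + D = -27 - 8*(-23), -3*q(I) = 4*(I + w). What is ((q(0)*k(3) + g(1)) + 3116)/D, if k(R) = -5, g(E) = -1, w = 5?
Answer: 1889/93 ≈ 20.312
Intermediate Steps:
q(I) = -20/3 - 4*I/3 (q(I) = -4*(I + 5)/3 = -4*(5 + I)/3 = -(20 + 4*I)/3 = -20/3 - 4*I/3)
D = 155 (D = -2 + (-27 - 8*(-23)) = -2 + (-27 + 184) = -2 + 157 = 155)
((q(0)*k(3) + g(1)) + 3116)/D = (((-20/3 - 4/3*0)*(-5) - 1) + 3116)/155 = (((-20/3 + 0)*(-5) - 1) + 3116)*(1/155) = ((-20/3*(-5) - 1) + 3116)*(1/155) = ((100/3 - 1) + 3116)*(1/155) = (97/3 + 3116)*(1/155) = (9445/3)*(1/155) = 1889/93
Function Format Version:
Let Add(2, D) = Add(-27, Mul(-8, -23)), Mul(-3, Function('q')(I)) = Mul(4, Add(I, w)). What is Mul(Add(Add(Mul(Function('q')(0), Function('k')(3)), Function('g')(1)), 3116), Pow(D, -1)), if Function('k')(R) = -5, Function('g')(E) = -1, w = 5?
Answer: Rational(1889, 93) ≈ 20.312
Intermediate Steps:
Function('q')(I) = Add(Rational(-20, 3), Mul(Rational(-4, 3), I)) (Function('q')(I) = Mul(Rational(-1, 3), Mul(4, Add(I, 5))) = Mul(Rational(-1, 3), Mul(4, Add(5, I))) = Mul(Rational(-1, 3), Add(20, Mul(4, I))) = Add(Rational(-20, 3), Mul(Rational(-4, 3), I)))
D = 155 (D = Add(-2, Add(-27, Mul(-8, -23))) = Add(-2, Add(-27, 184)) = Add(-2, 157) = 155)
Mul(Add(Add(Mul(Function('q')(0), Function('k')(3)), Function('g')(1)), 3116), Pow(D, -1)) = Mul(Add(Add(Mul(Add(Rational(-20, 3), Mul(Rational(-4, 3), 0)), -5), -1), 3116), Pow(155, -1)) = Mul(Add(Add(Mul(Add(Rational(-20, 3), 0), -5), -1), 3116), Rational(1, 155)) = Mul(Add(Add(Mul(Rational(-20, 3), -5), -1), 3116), Rational(1, 155)) = Mul(Add(Add(Rational(100, 3), -1), 3116), Rational(1, 155)) = Mul(Add(Rational(97, 3), 3116), Rational(1, 155)) = Mul(Rational(9445, 3), Rational(1, 155)) = Rational(1889, 93)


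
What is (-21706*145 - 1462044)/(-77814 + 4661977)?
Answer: -4609414/4584163 ≈ -1.0055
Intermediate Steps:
(-21706*145 - 1462044)/(-77814 + 4661977) = (-3147370 - 1462044)/4584163 = -4609414*1/4584163 = -4609414/4584163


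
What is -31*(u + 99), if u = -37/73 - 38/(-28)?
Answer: -3163457/1022 ≈ -3095.4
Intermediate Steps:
u = 869/1022 (u = -37*1/73 - 38*(-1/28) = -37/73 + 19/14 = 869/1022 ≈ 0.85029)
-31*(u + 99) = -31*(869/1022 + 99) = -31*102047/1022 = -3163457/1022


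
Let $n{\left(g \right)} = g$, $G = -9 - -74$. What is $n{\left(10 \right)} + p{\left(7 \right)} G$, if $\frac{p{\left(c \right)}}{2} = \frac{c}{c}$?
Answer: $140$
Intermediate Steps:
$p{\left(c \right)} = 2$ ($p{\left(c \right)} = 2 \frac{c}{c} = 2 \cdot 1 = 2$)
$G = 65$ ($G = -9 + 74 = 65$)
$n{\left(10 \right)} + p{\left(7 \right)} G = 10 + 2 \cdot 65 = 10 + 130 = 140$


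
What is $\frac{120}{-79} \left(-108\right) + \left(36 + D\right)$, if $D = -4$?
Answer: $\frac{15488}{79} \approx 196.05$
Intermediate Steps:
$\frac{120}{-79} \left(-108\right) + \left(36 + D\right) = \frac{120}{-79} \left(-108\right) + \left(36 - 4\right) = 120 \left(- \frac{1}{79}\right) \left(-108\right) + 32 = \left(- \frac{120}{79}\right) \left(-108\right) + 32 = \frac{12960}{79} + 32 = \frac{15488}{79}$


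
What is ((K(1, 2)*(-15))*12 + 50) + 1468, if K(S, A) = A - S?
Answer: 1338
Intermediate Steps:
((K(1, 2)*(-15))*12 + 50) + 1468 = (((2 - 1*1)*(-15))*12 + 50) + 1468 = (((2 - 1)*(-15))*12 + 50) + 1468 = ((1*(-15))*12 + 50) + 1468 = (-15*12 + 50) + 1468 = (-180 + 50) + 1468 = -130 + 1468 = 1338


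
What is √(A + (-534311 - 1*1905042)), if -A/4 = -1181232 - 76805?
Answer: √2592795 ≈ 1610.2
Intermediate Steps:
A = 5032148 (A = -4*(-1181232 - 76805) = -4*(-1258037) = 5032148)
√(A + (-534311 - 1*1905042)) = √(5032148 + (-534311 - 1*1905042)) = √(5032148 + (-534311 - 1905042)) = √(5032148 - 2439353) = √2592795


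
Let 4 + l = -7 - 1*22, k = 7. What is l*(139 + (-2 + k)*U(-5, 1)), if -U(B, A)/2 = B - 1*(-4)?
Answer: -4917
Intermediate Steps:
U(B, A) = -8 - 2*B (U(B, A) = -2*(B - 1*(-4)) = -2*(B + 4) = -2*(4 + B) = -8 - 2*B)
l = -33 (l = -4 + (-7 - 1*22) = -4 + (-7 - 22) = -4 - 29 = -33)
l*(139 + (-2 + k)*U(-5, 1)) = -33*(139 + (-2 + 7)*(-8 - 2*(-5))) = -33*(139 + 5*(-8 + 10)) = -33*(139 + 5*2) = -33*(139 + 10) = -33*149 = -4917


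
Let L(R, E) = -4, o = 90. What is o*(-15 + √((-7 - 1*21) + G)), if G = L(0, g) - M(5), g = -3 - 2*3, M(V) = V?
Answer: -1350 + 90*I*√37 ≈ -1350.0 + 547.45*I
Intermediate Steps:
g = -9 (g = -3 - 6 = -9)
G = -9 (G = -4 - 1*5 = -4 - 5 = -9)
o*(-15 + √((-7 - 1*21) + G)) = 90*(-15 + √((-7 - 1*21) - 9)) = 90*(-15 + √((-7 - 21) - 9)) = 90*(-15 + √(-28 - 9)) = 90*(-15 + √(-37)) = 90*(-15 + I*√37) = -1350 + 90*I*√37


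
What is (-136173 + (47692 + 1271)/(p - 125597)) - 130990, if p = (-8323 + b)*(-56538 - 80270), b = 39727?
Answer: -1147850876168690/4296444029 ≈ -2.6716e+5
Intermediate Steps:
p = -4296318432 (p = (-8323 + 39727)*(-56538 - 80270) = 31404*(-136808) = -4296318432)
(-136173 + (47692 + 1271)/(p - 125597)) - 130990 = (-136173 + (47692 + 1271)/(-4296318432 - 125597)) - 130990 = (-136173 + 48963/(-4296444029)) - 130990 = (-136173 + 48963*(-1/4296444029)) - 130990 = (-136173 - 48963/4296444029) - 130990 = -585059672809980/4296444029 - 130990 = -1147850876168690/4296444029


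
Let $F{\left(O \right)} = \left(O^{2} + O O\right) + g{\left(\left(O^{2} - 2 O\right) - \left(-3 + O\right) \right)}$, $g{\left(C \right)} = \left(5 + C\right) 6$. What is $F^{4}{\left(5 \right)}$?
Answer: $623201296$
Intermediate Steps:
$g{\left(C \right)} = 30 + 6 C$
$F{\left(O \right)} = 48 - 18 O + 8 O^{2}$ ($F{\left(O \right)} = \left(O^{2} + O O\right) + \left(30 + 6 \left(\left(O^{2} - 2 O\right) - \left(-3 + O\right)\right)\right) = \left(O^{2} + O^{2}\right) + \left(30 + 6 \left(3 + O^{2} - 3 O\right)\right) = 2 O^{2} + \left(30 + \left(18 - 18 O + 6 O^{2}\right)\right) = 2 O^{2} + \left(48 - 18 O + 6 O^{2}\right) = 48 - 18 O + 8 O^{2}$)
$F^{4}{\left(5 \right)} = \left(48 - 90 + 8 \cdot 5^{2}\right)^{4} = \left(48 - 90 + 8 \cdot 25\right)^{4} = \left(48 - 90 + 200\right)^{4} = 158^{4} = 623201296$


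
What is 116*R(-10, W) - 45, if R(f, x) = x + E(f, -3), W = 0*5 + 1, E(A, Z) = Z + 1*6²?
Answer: 3899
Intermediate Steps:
E(A, Z) = 36 + Z (E(A, Z) = Z + 1*36 = Z + 36 = 36 + Z)
W = 1 (W = 0 + 1 = 1)
R(f, x) = 33 + x (R(f, x) = x + (36 - 3) = x + 33 = 33 + x)
116*R(-10, W) - 45 = 116*(33 + 1) - 45 = 116*34 - 45 = 3944 - 45 = 3899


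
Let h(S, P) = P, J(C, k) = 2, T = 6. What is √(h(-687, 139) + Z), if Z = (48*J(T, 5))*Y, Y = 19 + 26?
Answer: 7*√91 ≈ 66.776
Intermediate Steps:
Y = 45
Z = 4320 (Z = (48*2)*45 = 96*45 = 4320)
√(h(-687, 139) + Z) = √(139 + 4320) = √4459 = 7*√91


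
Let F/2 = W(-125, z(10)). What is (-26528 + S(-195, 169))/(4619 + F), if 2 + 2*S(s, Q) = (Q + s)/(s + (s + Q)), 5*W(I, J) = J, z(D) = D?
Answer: -450992/78591 ≈ -5.7385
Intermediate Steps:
W(I, J) = J/5
S(s, Q) = -1 + (Q + s)/(2*(Q + 2*s)) (S(s, Q) = -1 + ((Q + s)/(s + (s + Q)))/2 = -1 + ((Q + s)/(s + (Q + s)))/2 = -1 + ((Q + s)/(Q + 2*s))/2 = -1 + (Q + s)/(2*(Q + 2*s)))
F = 4 (F = 2*((⅕)*10) = 2*2 = 4)
(-26528 + S(-195, 169))/(4619 + F) = (-26528 + (-1*169 - 3*(-195))/(2*(169 + 2*(-195))))/(4619 + 4) = (-26528 + (-169 + 585)/(2*(169 - 390)))/4623 = (-26528 + (½)*416/(-221))*(1/4623) = (-26528 + (½)*(-1/221)*416)*(1/4623) = (-26528 - 16/17)*(1/4623) = -450992/17*1/4623 = -450992/78591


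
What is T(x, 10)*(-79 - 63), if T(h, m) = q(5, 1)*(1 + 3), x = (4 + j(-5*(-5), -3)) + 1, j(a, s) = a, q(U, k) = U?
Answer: -2840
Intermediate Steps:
x = 30 (x = (4 - 5*(-5)) + 1 = (4 + 25) + 1 = 29 + 1 = 30)
T(h, m) = 20 (T(h, m) = 5*(1 + 3) = 5*4 = 20)
T(x, 10)*(-79 - 63) = 20*(-79 - 63) = 20*(-142) = -2840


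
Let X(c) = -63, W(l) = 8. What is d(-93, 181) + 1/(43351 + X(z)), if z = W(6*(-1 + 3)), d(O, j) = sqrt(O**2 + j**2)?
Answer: 1/43288 + sqrt(41410) ≈ 203.49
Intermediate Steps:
z = 8
d(-93, 181) + 1/(43351 + X(z)) = sqrt((-93)**2 + 181**2) + 1/(43351 - 63) = sqrt(8649 + 32761) + 1/43288 = sqrt(41410) + 1/43288 = 1/43288 + sqrt(41410)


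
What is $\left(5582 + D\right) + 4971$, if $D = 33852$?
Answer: $44405$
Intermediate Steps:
$\left(5582 + D\right) + 4971 = \left(5582 + 33852\right) + 4971 = 39434 + 4971 = 44405$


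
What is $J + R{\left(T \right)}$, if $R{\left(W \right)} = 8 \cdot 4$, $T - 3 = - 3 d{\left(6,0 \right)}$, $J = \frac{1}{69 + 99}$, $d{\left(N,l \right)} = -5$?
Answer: $\frac{5377}{168} \approx 32.006$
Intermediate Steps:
$J = \frac{1}{168} \approx 0.0059524$
$T = 18$ ($T = 3 - -15 = 3 + 15 = 18$)
$R{\left(W \right)} = 32$
$J + R{\left(T \right)} = \frac{1}{168} + 32 = \frac{5377}{168}$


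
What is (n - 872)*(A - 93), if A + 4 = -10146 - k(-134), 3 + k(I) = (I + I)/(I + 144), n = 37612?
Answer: -375232968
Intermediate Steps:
k(I) = -3 + 2*I/(144 + I) (k(I) = -3 + (I + I)/(I + 144) = -3 + (2*I)/(144 + I) = -3 + 2*I/(144 + I))
A = -50601/5 (A = -4 + (-10146 - (-432 - 1*(-134))/(144 - 134)) = -4 + (-10146 - (-432 + 134)/10) = -4 + (-10146 - (-298)/10) = -4 + (-10146 - 1*(-149/5)) = -4 + (-10146 + 149/5) = -4 - 50581/5 = -50601/5 ≈ -10120.)
(n - 872)*(A - 93) = (37612 - 872)*(-50601/5 - 93) = 36740*(-51066/5) = -375232968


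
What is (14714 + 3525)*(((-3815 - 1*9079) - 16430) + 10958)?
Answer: -334977474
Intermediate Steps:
(14714 + 3525)*(((-3815 - 1*9079) - 16430) + 10958) = 18239*(((-3815 - 9079) - 16430) + 10958) = 18239*((-12894 - 16430) + 10958) = 18239*(-29324 + 10958) = 18239*(-18366) = -334977474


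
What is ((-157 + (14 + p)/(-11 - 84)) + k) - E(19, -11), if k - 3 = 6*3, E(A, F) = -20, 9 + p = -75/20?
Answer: -8817/76 ≈ -116.01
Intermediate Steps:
p = -51/4 (p = -9 - 75/20 = -9 - 75*1/20 = -9 - 15/4 = -51/4 ≈ -12.750)
k = 21 (k = 3 + 6*3 = 3 + 18 = 21)
((-157 + (14 + p)/(-11 - 84)) + k) - E(19, -11) = ((-157 + (14 - 51/4)/(-11 - 84)) + 21) - 1*(-20) = ((-157 + (5/4)/(-95)) + 21) + 20 = ((-157 + (5/4)*(-1/95)) + 21) + 20 = ((-157 - 1/76) + 21) + 20 = (-11933/76 + 21) + 20 = -10337/76 + 20 = -8817/76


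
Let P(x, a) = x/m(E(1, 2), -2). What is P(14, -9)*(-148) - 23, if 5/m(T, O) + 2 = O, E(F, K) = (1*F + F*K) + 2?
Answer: 8173/5 ≈ 1634.6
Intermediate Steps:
E(F, K) = 2 + F + F*K (E(F, K) = (F + F*K) + 2 = 2 + F + F*K)
m(T, O) = 5/(-2 + O)
P(x, a) = -4*x/5 (P(x, a) = x/((5/(-2 - 2))) = x/((5/(-4))) = x/((5*(-¼))) = x/(-5/4) = x*(-⅘) = -4*x/5)
P(14, -9)*(-148) - 23 = -⅘*14*(-148) - 23 = -56/5*(-148) - 23 = 8288/5 - 23 = 8173/5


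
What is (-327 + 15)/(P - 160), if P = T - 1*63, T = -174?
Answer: 312/397 ≈ 0.78589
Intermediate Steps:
P = -237 (P = -174 - 1*63 = -174 - 63 = -237)
(-327 + 15)/(P - 160) = (-327 + 15)/(-237 - 160) = -312/(-397) = -312*(-1/397) = 312/397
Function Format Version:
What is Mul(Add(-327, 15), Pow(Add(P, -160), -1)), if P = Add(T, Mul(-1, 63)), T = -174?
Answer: Rational(312, 397) ≈ 0.78589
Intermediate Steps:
P = -237 (P = Add(-174, Mul(-1, 63)) = Add(-174, -63) = -237)
Mul(Add(-327, 15), Pow(Add(P, -160), -1)) = Mul(Add(-327, 15), Pow(Add(-237, -160), -1)) = Mul(-312, Pow(-397, -1)) = Mul(-312, Rational(-1, 397)) = Rational(312, 397)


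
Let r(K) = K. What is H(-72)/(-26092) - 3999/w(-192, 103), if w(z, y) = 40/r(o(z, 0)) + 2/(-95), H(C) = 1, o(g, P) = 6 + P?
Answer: -14868722837/24709124 ≈ -601.75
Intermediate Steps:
w(z, y) = 1894/285 (w(z, y) = 40/(6 + 0) + 2/(-95) = 40/6 + 2*(-1/95) = 40*(1/6) - 2/95 = 20/3 - 2/95 = 1894/285)
H(-72)/(-26092) - 3999/w(-192, 103) = 1/(-26092) - 3999/1894/285 = 1*(-1/26092) - 3999*285/1894 = -1/26092 - 1139715/1894 = -14868722837/24709124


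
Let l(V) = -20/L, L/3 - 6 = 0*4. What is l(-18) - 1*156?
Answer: -1414/9 ≈ -157.11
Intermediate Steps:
L = 18 (L = 18 + 3*(0*4) = 18 + 3*0 = 18 + 0 = 18)
l(V) = -10/9 (l(V) = -20/18 = -20*1/18 = -10/9)
l(-18) - 1*156 = -10/9 - 1*156 = -10/9 - 156 = -1414/9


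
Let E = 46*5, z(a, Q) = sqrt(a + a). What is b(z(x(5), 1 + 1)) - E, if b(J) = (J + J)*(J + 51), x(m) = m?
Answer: -210 + 102*sqrt(10) ≈ 112.55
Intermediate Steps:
z(a, Q) = sqrt(2)*sqrt(a) (z(a, Q) = sqrt(2*a) = sqrt(2)*sqrt(a))
b(J) = 2*J*(51 + J) (b(J) = (2*J)*(51 + J) = 2*J*(51 + J))
E = 230
b(z(x(5), 1 + 1)) - E = 2*(sqrt(2)*sqrt(5))*(51 + sqrt(2)*sqrt(5)) - 1*230 = 2*sqrt(10)*(51 + sqrt(10)) - 230 = -230 + 2*sqrt(10)*(51 + sqrt(10))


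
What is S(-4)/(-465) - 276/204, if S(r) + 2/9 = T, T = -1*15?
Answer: -93926/71145 ≈ -1.3202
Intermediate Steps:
T = -15
S(r) = -137/9 (S(r) = -2/9 - 15 = -137/9)
S(-4)/(-465) - 276/204 = -137/9/(-465) - 276/204 = -137/9*(-1/465) - 276*1/204 = 137/4185 - 23/17 = -93926/71145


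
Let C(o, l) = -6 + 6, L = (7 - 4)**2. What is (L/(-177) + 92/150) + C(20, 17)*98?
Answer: 2489/4425 ≈ 0.56249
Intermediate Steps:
L = 9 (L = 3**2 = 9)
C(o, l) = 0
(L/(-177) + 92/150) + C(20, 17)*98 = (9/(-177) + 92/150) + 0*98 = (9*(-1/177) + 92*(1/150)) + 0 = (-3/59 + 46/75) + 0 = 2489/4425 + 0 = 2489/4425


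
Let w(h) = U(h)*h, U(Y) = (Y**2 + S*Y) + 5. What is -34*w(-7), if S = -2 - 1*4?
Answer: 22848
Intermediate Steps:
S = -6 (S = -2 - 4 = -6)
U(Y) = 5 + Y**2 - 6*Y (U(Y) = (Y**2 - 6*Y) + 5 = 5 + Y**2 - 6*Y)
w(h) = h*(5 + h**2 - 6*h) (w(h) = (5 + h**2 - 6*h)*h = h*(5 + h**2 - 6*h))
-34*w(-7) = -(-238)*(5 + (-7)**2 - 6*(-7)) = -(-238)*(5 + 49 + 42) = -(-238)*96 = -34*(-672) = 22848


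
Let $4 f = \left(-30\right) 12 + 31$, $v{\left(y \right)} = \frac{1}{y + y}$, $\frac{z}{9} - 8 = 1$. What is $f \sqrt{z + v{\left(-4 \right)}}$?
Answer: $- \frac{329 \sqrt{1294}}{16} \approx -739.68$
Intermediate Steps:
$z = 81$ ($z = 72 + 9 \cdot 1 = 72 + 9 = 81$)
$v{\left(y \right)} = \frac{1}{2 y}$
$f = - \frac{329}{4}$ ($f = \frac{\left(-30\right) 12 + 31}{4} = \frac{-360 + 31}{4} = \frac{1}{4} \left(-329\right) = - \frac{329}{4} \approx -82.25$)
$f \sqrt{z + v{\left(-4 \right)}} = - \frac{329 \sqrt{81 + \frac{1}{2 \left(-4\right)}}}{4} = - \frac{329 \sqrt{81 + \frac{1}{2} \left(- \frac{1}{4}\right)}}{4} = - \frac{329 \sqrt{81 - \frac{1}{8}}}{4} = - \frac{329 \sqrt{\frac{647}{8}}}{4} = - \frac{329 \frac{\sqrt{1294}}{4}}{4} = - \frac{329 \sqrt{1294}}{16}$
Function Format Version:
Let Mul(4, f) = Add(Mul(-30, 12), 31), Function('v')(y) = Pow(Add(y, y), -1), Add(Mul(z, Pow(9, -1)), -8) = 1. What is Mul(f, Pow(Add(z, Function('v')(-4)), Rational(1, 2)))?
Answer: Mul(Rational(-329, 16), Pow(1294, Rational(1, 2))) ≈ -739.68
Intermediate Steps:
z = 81 (z = Add(72, Mul(9, 1)) = Add(72, 9) = 81)
Function('v')(y) = Mul(Rational(1, 2), Pow(y, -1)) (Function('v')(y) = Pow(Mul(2, y), -1) = Mul(Rational(1, 2), Pow(y, -1)))
f = Rational(-329, 4) (f = Mul(Rational(1, 4), Add(Mul(-30, 12), 31)) = Mul(Rational(1, 4), Add(-360, 31)) = Mul(Rational(1, 4), -329) = Rational(-329, 4) ≈ -82.250)
Mul(f, Pow(Add(z, Function('v')(-4)), Rational(1, 2))) = Mul(Rational(-329, 4), Pow(Add(81, Mul(Rational(1, 2), Pow(-4, -1))), Rational(1, 2))) = Mul(Rational(-329, 4), Pow(Add(81, Mul(Rational(1, 2), Rational(-1, 4))), Rational(1, 2))) = Mul(Rational(-329, 4), Pow(Add(81, Rational(-1, 8)), Rational(1, 2))) = Mul(Rational(-329, 4), Pow(Rational(647, 8), Rational(1, 2))) = Mul(Rational(-329, 4), Mul(Rational(1, 4), Pow(1294, Rational(1, 2)))) = Mul(Rational(-329, 16), Pow(1294, Rational(1, 2)))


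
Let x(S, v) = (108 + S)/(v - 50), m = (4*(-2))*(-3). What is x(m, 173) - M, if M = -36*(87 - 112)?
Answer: -36856/41 ≈ -898.93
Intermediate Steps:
M = 900 (M = -36*(-25) = 900)
m = 24 (m = -8*(-3) = 24)
x(S, v) = (108 + S)/(-50 + v)
x(m, 173) - M = (108 + 24)/(-50 + 173) - 1*900 = 132/123 - 900 = (1/123)*132 - 900 = 44/41 - 900 = -36856/41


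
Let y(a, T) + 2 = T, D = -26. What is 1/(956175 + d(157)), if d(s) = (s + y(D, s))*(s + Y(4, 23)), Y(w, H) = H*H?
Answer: 1/1170207 ≈ 8.5455e-7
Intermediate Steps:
Y(w, H) = H**2
y(a, T) = -2 + T
d(s) = (-2 + 2*s)*(529 + s) (d(s) = (s + (-2 + s))*(s + 23**2) = (-2 + 2*s)*(s + 529) = (-2 + 2*s)*(529 + s))
1/(956175 + d(157)) = 1/(956175 + (-1058 + 2*157**2 + 1056*157)) = 1/(956175 + (-1058 + 2*24649 + 165792)) = 1/(956175 + (-1058 + 49298 + 165792)) = 1/(956175 + 214032) = 1/1170207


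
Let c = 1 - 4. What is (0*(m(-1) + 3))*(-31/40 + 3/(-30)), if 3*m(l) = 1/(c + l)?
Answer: 0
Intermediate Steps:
c = -3
m(l) = 1/(3*(-3 + l))
(0*(m(-1) + 3))*(-31/40 + 3/(-30)) = (0*(1/(3*(-3 - 1)) + 3))*(-31/40 + 3/(-30)) = (0*((1/3)/(-4) + 3))*(-31*1/40 + 3*(-1/30)) = (0*((1/3)*(-1/4) + 3))*(-31/40 - 1/10) = (0*(-1/12 + 3))*(-7/8) = (0*(35/12))*(-7/8) = 0*(-7/8) = 0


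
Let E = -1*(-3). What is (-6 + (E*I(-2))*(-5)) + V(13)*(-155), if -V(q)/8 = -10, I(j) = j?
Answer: -12376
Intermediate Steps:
E = 3
V(q) = 80 (V(q) = -8*(-10) = 80)
(-6 + (E*I(-2))*(-5)) + V(13)*(-155) = (-6 + (3*(-2))*(-5)) + 80*(-155) = (-6 - 6*(-5)) - 12400 = (-6 + 30) - 12400 = 24 - 12400 = -12376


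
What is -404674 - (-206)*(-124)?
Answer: -430218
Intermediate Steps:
-404674 - (-206)*(-124) = -404674 - 1*25544 = -404674 - 25544 = -430218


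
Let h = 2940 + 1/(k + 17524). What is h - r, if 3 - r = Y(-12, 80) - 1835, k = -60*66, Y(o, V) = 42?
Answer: 15517217/13564 ≈ 1144.0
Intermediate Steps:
k = -3960
r = 1796 (r = 3 - (42 - 1835) = 3 - 1*(-1793) = 3 + 1793 = 1796)
h = 39878161/13564 (h = 2940 + 1/(-3960 + 17524) = 2940 + 1/13564 = 39878161/13564 ≈ 2940.0)
h - r = 39878161/13564 - 1*1796 = 39878161/13564 - 1796 = 15517217/13564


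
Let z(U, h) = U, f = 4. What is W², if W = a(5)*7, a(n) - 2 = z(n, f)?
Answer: 2401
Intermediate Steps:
a(n) = 2 + n
W = 49 (W = (2 + 5)*7 = 7*7 = 49)
W² = 49² = 2401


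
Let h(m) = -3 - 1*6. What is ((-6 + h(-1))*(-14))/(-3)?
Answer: -70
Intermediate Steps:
h(m) = -9 (h(m) = -3 - 6 = -9)
((-6 + h(-1))*(-14))/(-3) = ((-6 - 9)*(-14))/(-3) = -(-5)*(-14) = -⅓*210 = -70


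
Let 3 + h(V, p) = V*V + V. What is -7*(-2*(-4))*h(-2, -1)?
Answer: 56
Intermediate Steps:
h(V, p) = -3 + V + V² (h(V, p) = -3 + (V*V + V) = -3 + (V² + V) = -3 + (V + V²) = -3 + V + V²)
-7*(-2*(-4))*h(-2, -1) = -7*(-2*(-4))*(-3 - 2 + (-2)²) = -56*(-3 - 2 + 4) = -56*(-1) = -7*(-8) = 56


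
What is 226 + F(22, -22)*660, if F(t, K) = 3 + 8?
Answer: 7486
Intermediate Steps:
F(t, K) = 11
226 + F(22, -22)*660 = 226 + 11*660 = 226 + 7260 = 7486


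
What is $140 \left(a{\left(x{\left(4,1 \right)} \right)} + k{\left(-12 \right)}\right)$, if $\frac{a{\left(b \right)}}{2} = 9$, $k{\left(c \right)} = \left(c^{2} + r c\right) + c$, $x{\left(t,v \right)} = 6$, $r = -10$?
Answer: $37800$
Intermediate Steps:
$k{\left(c \right)} = c^{2} - 9 c$ ($k{\left(c \right)} = \left(c^{2} - 10 c\right) + c = c^{2} - 9 c$)
$a{\left(b \right)} = 18$ ($a{\left(b \right)} = 2 \cdot 9 = 18$)
$140 \left(a{\left(x{\left(4,1 \right)} \right)} + k{\left(-12 \right)}\right) = 140 \left(18 - 12 \left(-9 - 12\right)\right) = 140 \left(18 - -252\right) = 140 \left(18 + 252\right) = 140 \cdot 270 = 37800$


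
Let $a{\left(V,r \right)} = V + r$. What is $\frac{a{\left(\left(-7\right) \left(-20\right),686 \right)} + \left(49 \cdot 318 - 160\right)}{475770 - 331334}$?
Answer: $\frac{4062}{36109} \approx 0.11249$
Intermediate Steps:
$\frac{a{\left(\left(-7\right) \left(-20\right),686 \right)} + \left(49 \cdot 318 - 160\right)}{475770 - 331334} = \frac{\left(\left(-7\right) \left(-20\right) + 686\right) + \left(49 \cdot 318 - 160\right)}{475770 - 331334} = \frac{\left(140 + 686\right) + \left(15582 - 160\right)}{144436} = \left(826 + 15422\right) \frac{1}{144436} = 16248 \cdot \frac{1}{144436} = \frac{4062}{36109}$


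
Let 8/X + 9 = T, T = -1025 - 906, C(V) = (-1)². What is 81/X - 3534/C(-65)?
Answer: -46353/2 ≈ -23177.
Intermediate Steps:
C(V) = 1
T = -1931
X = -2/485 (X = 8/(-9 - 1931) = 8/(-1940) = 8*(-1/1940) = -2/485 ≈ -0.0041237)
81/X - 3534/C(-65) = 81/(-2/485) - 3534/1 = 81*(-485/2) - 3534*1 = -39285/2 - 3534 = -46353/2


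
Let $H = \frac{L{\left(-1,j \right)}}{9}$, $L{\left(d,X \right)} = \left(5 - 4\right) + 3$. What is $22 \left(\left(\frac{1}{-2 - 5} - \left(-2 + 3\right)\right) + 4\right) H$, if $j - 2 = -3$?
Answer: $\frac{1760}{63} \approx 27.936$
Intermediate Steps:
$j = -1$ ($j = 2 - 3 = -1$)
$L{\left(d,X \right)} = 4$ ($L{\left(d,X \right)} = 1 + 3 = 4$)
$H = \frac{4}{9} \approx 0.44444$
$22 \left(\left(\frac{1}{-2 - 5} - \left(-2 + 3\right)\right) + 4\right) H = 22 \left(\left(\frac{1}{-2 - 5} - \left(-2 + 3\right)\right) + 4\right) \frac{4}{9} = 22 \left(\left(\frac{1}{-7} - 1\right) + 4\right) \frac{4}{9} = 22 \left(\left(- \frac{1}{7} - 1\right) + 4\right) \frac{4}{9} = 22 \left(- \frac{8}{7} + 4\right) \frac{4}{9} = 22 \cdot \frac{20}{7} \cdot \frac{4}{9} = \frac{440}{7} \cdot \frac{4}{9} = \frac{1760}{63}$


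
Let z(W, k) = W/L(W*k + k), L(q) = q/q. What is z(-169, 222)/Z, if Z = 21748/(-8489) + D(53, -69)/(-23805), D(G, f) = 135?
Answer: 758925089/11530159 ≈ 65.821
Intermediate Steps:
L(q) = 1
z(W, k) = W (z(W, k) = W/1 = W*1 = W)
Z = -11530159/4490681 (Z = 21748/(-8489) + 135/(-23805) = 21748*(-1/8489) + 135*(-1/23805) = -21748/8489 - 3/529 = -11530159/4490681 ≈ -2.5676)
z(-169, 222)/Z = -169/(-11530159/4490681) = -169*(-4490681/11530159) = 758925089/11530159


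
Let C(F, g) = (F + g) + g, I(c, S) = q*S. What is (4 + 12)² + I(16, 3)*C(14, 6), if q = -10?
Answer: -524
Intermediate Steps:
I(c, S) = -10*S
C(F, g) = F + 2*g
(4 + 12)² + I(16, 3)*C(14, 6) = (4 + 12)² + (-10*3)*(14 + 2*6) = 16² - 30*(14 + 12) = 256 - 30*26 = 256 - 780 = -524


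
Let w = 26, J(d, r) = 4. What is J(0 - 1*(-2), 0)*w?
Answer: 104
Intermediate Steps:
J(0 - 1*(-2), 0)*w = 4*26 = 104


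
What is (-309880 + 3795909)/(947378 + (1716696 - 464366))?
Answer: 3486029/2199708 ≈ 1.5848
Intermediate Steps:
(-309880 + 3795909)/(947378 + (1716696 - 464366)) = 3486029/(947378 + 1252330) = 3486029/2199708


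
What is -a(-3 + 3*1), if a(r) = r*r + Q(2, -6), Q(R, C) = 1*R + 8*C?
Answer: 46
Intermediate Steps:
Q(R, C) = R + 8*C
a(r) = -46 + r² (a(r) = r*r + (2 + 8*(-6)) = r² + (2 - 48) = r² - 46 = -46 + r²)
-a(-3 + 3*1) = -(-46 + (-3 + 3*1)²) = -(-46 + (-3 + 3)²) = -(-46 + 0²) = -(-46 + 0) = -1*(-46) = 46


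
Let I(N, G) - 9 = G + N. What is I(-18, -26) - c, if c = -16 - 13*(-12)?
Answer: -175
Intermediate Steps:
I(N, G) = 9 + G + N (I(N, G) = 9 + (G + N) = 9 + G + N)
c = 140 (c = -16 + 156 = 140)
I(-18, -26) - c = (9 - 26 - 18) - 1*140 = -35 - 140 = -175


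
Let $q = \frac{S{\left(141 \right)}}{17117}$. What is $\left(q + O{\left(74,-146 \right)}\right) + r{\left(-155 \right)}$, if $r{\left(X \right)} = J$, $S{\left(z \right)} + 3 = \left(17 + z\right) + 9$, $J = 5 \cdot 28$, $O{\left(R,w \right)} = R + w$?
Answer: $\frac{1164120}{17117} \approx 68.01$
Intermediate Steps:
$J = 140$
$S{\left(z \right)} = 23 + z$ ($S{\left(z \right)} = -3 + \left(\left(17 + z\right) + 9\right) = -3 + \left(26 + z\right) = 23 + z$)
$r{\left(X \right)} = 140$
$q = \frac{164}{17117}$ ($q = \frac{23 + 141}{17117} = 164 \cdot \frac{1}{17117} = \frac{164}{17117} \approx 0.0095811$)
$\left(q + O{\left(74,-146 \right)}\right) + r{\left(-155 \right)} = \left(\frac{164}{17117} + \left(74 - 146\right)\right) + 140 = \left(\frac{164}{17117} - 72\right) + 140 = - \frac{1232260}{17117} + 140 = \frac{1164120}{17117}$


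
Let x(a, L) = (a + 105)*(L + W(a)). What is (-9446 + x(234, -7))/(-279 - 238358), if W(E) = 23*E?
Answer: -1812679/238637 ≈ -7.5960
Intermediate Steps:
x(a, L) = (105 + a)*(L + 23*a) (x(a, L) = (a + 105)*(L + 23*a) = (105 + a)*(L + 23*a))
(-9446 + x(234, -7))/(-279 - 238358) = (-9446 + (23*234² + 105*(-7) + 2415*234 - 7*234))/(-279 - 238358) = (-9446 + (23*54756 - 735 + 565110 - 1638))/(-238637) = (-9446 + (1259388 - 735 + 565110 - 1638))*(-1/238637) = (-9446 + 1822125)*(-1/238637) = 1812679*(-1/238637) = -1812679/238637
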